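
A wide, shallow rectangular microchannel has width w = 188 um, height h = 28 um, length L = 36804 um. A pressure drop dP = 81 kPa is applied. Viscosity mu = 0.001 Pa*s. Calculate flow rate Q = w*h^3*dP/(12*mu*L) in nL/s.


Step 1: Convert all dimensions to SI (meters).
w = 188e-6 m, h = 28e-6 m, L = 36804e-6 m, dP = 81e3 Pa
Step 2: Q = w * h^3 * dP / (12 * mu * L)
Q = 188e-6 * (28e-6)^3 * 81e3 / (12 * 0.001 * 36804e-6) = 7.5690381e-10 m^3/s
Step 3: Convert Q from m^3/s to nL/s (1 m^3 = 1e12 nL, so multiply by 1e12).
Q = 756.904 nL/s


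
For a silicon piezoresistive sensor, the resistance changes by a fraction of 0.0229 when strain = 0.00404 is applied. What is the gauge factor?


Step 1: Identify values.
dR/R = 0.0229, strain = 0.00404
Step 2: GF = (dR/R) / strain = 0.0229 / 0.00404
GF = 5.7


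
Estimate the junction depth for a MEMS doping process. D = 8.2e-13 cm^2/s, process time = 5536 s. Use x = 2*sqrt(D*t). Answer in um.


Step 1: Compute D*t = 8.2e-13 * 5536 = 4.53952e-09 cm^2
Step 2: sqrt(D*t) = 6.7376e-05 cm
Step 3: x = 2 * 6.7376e-05 cm = 1.34752e-04 cm
Step 4: Convert to um (1 cm = 1e4 um): x = 1.348 um


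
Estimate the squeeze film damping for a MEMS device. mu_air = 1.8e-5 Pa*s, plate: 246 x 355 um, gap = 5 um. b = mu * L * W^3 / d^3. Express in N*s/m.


Step 1: Convert to SI.
L = 246e-6 m, W = 355e-6 m, d = 5e-6 m
Step 2: W^3 = (355e-6)^3 = 4.47e-11 m^3
Step 3: d^3 = (5e-6)^3 = 1.25e-16 m^3
Step 4: b = 1.8e-5 * 246e-6 * 4.47e-11 / 1.25e-16
b = 1.58e-03 N*s/m


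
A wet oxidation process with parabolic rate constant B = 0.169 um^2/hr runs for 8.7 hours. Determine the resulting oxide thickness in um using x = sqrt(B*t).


Step 1: Compute B*t = 0.169 * 8.7 = 1.4703
Step 2: x = sqrt(1.4703)
x = 1.213 um


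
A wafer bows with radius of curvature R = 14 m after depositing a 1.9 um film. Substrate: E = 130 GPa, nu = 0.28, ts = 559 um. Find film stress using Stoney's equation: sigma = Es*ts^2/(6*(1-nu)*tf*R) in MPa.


Step 1: Compute numerator: Es * ts^2 = 130 * 559^2 = 40622530 (GPa*um^2)
Step 2: Compute denominator (R in um): 6*(1-nu)*tf*R = 6*0.72*1.9*14e6 = 114912000.0 (um^2)
Step 3: sigma (GPa) = 40622530 / 114912000.0 = 3.5351e-01 GPa
Step 4: Convert to MPa (x1000): sigma = 353.5 MPa


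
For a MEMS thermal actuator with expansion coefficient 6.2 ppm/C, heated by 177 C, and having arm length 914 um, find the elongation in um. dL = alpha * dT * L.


Step 1: Convert CTE: alpha = 6.2 ppm/C = 6.2e-6 /C
Step 2: dL = 6.2e-6 * 177 * 914
dL = 1.003 um


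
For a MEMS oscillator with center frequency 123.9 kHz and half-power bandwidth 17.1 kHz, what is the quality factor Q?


Step 1: Q = f0 / bandwidth
Step 2: Q = 123.9 / 17.1
Q = 7.2


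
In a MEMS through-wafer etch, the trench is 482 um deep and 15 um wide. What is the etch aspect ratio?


Step 1: AR = depth / width
Step 2: AR = 482 / 15
AR = 32.1


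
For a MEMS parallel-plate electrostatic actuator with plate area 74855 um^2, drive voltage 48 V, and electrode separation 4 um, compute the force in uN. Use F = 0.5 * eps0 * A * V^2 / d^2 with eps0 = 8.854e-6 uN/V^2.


Step 1: Identify parameters.
eps0 = 8.854e-6 uN/V^2, A = 74855 um^2, V = 48 V, d = 4 um
Step 2: Compute V^2 = 48^2 = 2304
Step 3: Compute d^2 = 4^2 = 16
Step 4: F = 0.5 * 8.854e-6 * 74855 * 2304 / 16
F = 47.719 uN


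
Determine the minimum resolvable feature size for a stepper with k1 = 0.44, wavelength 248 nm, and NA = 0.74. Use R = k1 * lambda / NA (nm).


Step 1: Identify values: k1 = 0.44, lambda = 248 nm, NA = 0.74
Step 2: R = k1 * lambda / NA
R = 0.44 * 248 / 0.74
R = 147.5 nm


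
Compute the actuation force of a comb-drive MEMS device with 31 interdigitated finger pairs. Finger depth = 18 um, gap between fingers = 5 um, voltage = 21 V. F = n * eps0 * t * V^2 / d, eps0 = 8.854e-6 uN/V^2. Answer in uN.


Step 1: Parameters: n=31, eps0=8.854e-6 uN/V^2, t=18 um, V=21 V, d=5 um
Step 2: V^2 = 441
Step 3: F = 31 * 8.854e-6 * 18 * 441 / 5
F = 0.436 uN


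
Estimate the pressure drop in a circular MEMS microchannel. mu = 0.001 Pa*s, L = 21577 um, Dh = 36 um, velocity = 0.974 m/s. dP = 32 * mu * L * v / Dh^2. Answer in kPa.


Step 1: Convert to SI: L = 21577e-6 m, Dh = 36e-6 m
Step 2: dP = 32 * 0.001 * 21577e-6 * 0.974 / (36e-6)^2
Step 3: dP = 518913.53 Pa
Step 4: Convert to kPa: dP = 518.91 kPa


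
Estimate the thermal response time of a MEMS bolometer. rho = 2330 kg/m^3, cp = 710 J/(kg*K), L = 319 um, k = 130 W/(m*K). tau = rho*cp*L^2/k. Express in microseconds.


Step 1: Convert L to m: L = 319e-6 m
Step 2: L^2 = (319e-6)^2 = 1.01761e-07 m^2
Step 3: tau = 2330 * 710 * 1.01761e-07 / 130 = 1.29494786e-03 s
Step 4: Convert to microseconds (multiply by 1e6).
tau = 1294.948 us


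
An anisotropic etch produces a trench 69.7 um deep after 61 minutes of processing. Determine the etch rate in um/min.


Step 1: Etch rate = depth / time
Step 2: rate = 69.7 / 61
rate = 1.143 um/min


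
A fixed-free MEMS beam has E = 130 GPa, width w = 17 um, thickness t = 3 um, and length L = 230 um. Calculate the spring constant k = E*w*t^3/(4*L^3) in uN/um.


Step 1: Convert E to consistent units (1 GPa = 1000 uN/um^2).
E = 130 GPa = 130000 uN/um^2
Step 2: Compute t^3 = 3^3 = 27
Step 3: Compute L^3 = 230^3 = 12167000
Step 4: k = 130000 * 17 * 27 / (4 * 12167000)
k = 1.2261 uN/um


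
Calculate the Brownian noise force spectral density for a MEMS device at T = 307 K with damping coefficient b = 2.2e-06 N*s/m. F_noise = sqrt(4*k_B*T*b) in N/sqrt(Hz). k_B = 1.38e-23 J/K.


Step 1: Compute 4 * k_B * T * b
= 4 * 1.38e-23 * 307 * 2.2e-06
= 3.7282e-26 N^2/Hz
Step 2: F_noise = sqrt(3.7282e-26)
F_noise = 1.93e-13 N/sqrt(Hz)


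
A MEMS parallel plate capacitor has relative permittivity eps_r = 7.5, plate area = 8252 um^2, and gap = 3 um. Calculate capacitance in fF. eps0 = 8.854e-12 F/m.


Step 1: Convert area to m^2: A = 8252e-12 m^2
Step 2: Convert gap to m: d = 3e-6 m
Step 3: C = eps0 * eps_r * A / d
C = 8.854e-12 * 7.5 * 8252e-12 / 3e-6
Step 4: Convert to fF (multiply by 1e15).
C = 182.66 fF


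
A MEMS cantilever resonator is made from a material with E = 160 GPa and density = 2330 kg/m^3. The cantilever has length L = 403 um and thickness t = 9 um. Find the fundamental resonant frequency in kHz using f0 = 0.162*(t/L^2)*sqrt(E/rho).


Step 1: Convert units to SI.
t_SI = 9e-6 m, L_SI = 403e-6 m
Step 2: Calculate sqrt(E/rho).
sqrt(160e9 / 2330) = 8286.71 m/s
Step 3: Compute f0.
f0 = 0.162 * 9e-6 / (403e-6)^2 * 8286.71 = 74392.6 Hz = 74.39 kHz


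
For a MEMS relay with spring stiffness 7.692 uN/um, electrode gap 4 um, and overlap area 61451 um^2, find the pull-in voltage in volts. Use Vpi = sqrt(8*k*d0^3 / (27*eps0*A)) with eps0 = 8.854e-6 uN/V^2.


Step 1: Compute numerator: 8 * k * d0^3 = 8 * 7.692 * 4^3 = 3938.304
Step 2: Compute denominator: 27 * eps0 * A = 27 * 8.854e-6 * 61451 = 14.690353
Step 3: Vpi = sqrt(3938.304 / 14.690353)
Vpi = 16.37 V


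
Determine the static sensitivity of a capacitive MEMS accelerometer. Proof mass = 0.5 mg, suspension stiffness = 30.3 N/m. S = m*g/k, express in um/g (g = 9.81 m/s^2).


Step 1: Convert mass: m = 0.5 mg = 5.00e-07 kg
Step 2: S = m * g / k = 5.00e-07 * 9.81 / 30.3
Step 3: S = 1.62e-07 m/g
Step 4: Convert to um/g: S = 0.162 um/g


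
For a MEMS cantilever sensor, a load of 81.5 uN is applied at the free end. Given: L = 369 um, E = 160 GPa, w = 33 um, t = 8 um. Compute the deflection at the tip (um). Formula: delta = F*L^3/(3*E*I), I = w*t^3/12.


Step 1: Calculate the second moment of area.
I = w * t^3 / 12 = 33 * 8^3 / 12 = 1408.0 um^4
Step 2: Convert E to consistent units (1 GPa = 1000 uN/um^2).
E = 160 GPa = 160000 uN/um^2
Step 3: Calculate tip deflection.
delta = F * L^3 / (3 * E * I)
delta = 81.5 * 369^3 / (3 * 160000 * 1408.0)
delta = 6.0589 um


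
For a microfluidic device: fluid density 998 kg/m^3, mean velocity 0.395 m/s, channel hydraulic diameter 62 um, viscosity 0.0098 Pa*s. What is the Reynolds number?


Step 1: Convert Dh to meters: Dh = 62e-6 m
Step 2: Re = rho * v * Dh / mu
Re = 998 * 0.395 * 62e-6 / 0.0098
Re = 2.494


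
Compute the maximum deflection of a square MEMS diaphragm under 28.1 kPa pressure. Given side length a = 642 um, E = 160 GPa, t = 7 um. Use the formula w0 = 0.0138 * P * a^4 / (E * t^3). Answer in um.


Step 1: Convert pressure to compatible units (E is in GPa, so P in GPa).
P = 28.1 kPa = 28.1e-6 GPa
Step 2: Compute numerator: 0.0138 * P * a^4.
a^4 = 642^4 = 169879162896
numerator = 0.0138 * 28.1e-6 * 169879162896 = 6.587574e+04
Step 3: Compute denominator: E * t^3 = 160 * 7^3 = 54880
Step 4: w0 = numerator / denominator = 6.587574e+04 / 54880 = 1.2004 um


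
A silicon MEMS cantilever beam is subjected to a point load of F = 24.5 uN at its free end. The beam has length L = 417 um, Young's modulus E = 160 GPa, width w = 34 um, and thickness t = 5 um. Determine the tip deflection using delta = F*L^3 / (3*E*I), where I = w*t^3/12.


Step 1: Calculate the second moment of area.
I = w * t^3 / 12 = 34 * 5^3 / 12 = 354.1667 um^4
Step 2: Convert E to consistent units (1 GPa = 1000 uN/um^2).
E = 160 GPa = 160000 uN/um^2
Step 3: Calculate tip deflection.
delta = F * L^3 / (3 * E * I)
delta = 24.5 * 417^3 / (3 * 160000 * 354.1667)
delta = 10.4502 um


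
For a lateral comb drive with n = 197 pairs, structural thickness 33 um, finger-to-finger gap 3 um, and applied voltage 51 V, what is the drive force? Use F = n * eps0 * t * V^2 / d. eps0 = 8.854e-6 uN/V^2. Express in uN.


Step 1: Parameters: n=197, eps0=8.854e-6 uN/V^2, t=33 um, V=51 V, d=3 um
Step 2: V^2 = 2601
Step 3: F = 197 * 8.854e-6 * 33 * 2601 / 3
F = 49.904 uN


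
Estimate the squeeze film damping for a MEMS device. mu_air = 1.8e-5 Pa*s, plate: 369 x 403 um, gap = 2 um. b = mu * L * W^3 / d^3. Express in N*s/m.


Step 1: Convert to SI.
L = 369e-6 m, W = 403e-6 m, d = 2e-6 m
Step 2: W^3 = (403e-6)^3 = 6.55e-11 m^3
Step 3: d^3 = (2e-6)^3 = 8.00e-18 m^3
Step 4: b = 1.8e-5 * 369e-6 * 6.55e-11 / 8.00e-18
b = 5.43e-02 N*s/m


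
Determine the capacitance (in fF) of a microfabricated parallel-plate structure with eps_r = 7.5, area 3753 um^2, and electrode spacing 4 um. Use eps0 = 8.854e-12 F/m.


Step 1: Convert area to m^2: A = 3753e-12 m^2
Step 2: Convert gap to m: d = 4e-6 m
Step 3: C = eps0 * eps_r * A / d
C = 8.854e-12 * 7.5 * 3753e-12 / 4e-6
Step 4: Convert to fF (multiply by 1e15).
C = 62.3 fF


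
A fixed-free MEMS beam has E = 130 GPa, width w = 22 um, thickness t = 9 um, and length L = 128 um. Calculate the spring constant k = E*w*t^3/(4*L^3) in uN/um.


Step 1: Convert E to consistent units (1 GPa = 1000 uN/um^2).
E = 130 GPa = 130000 uN/um^2
Step 2: Compute t^3 = 9^3 = 729
Step 3: Compute L^3 = 128^3 = 2097152
Step 4: k = 130000 * 22 * 729 / (4 * 2097152)
k = 248.5442 uN/um


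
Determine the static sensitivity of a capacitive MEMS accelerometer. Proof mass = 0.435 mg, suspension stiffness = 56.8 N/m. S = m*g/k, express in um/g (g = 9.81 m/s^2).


Step 1: Convert mass: m = 0.435 mg = 4.35e-07 kg
Step 2: S = m * g / k = 4.35e-07 * 9.81 / 56.8
Step 3: S = 7.51e-08 m/g
Step 4: Convert to um/g: S = 0.075 um/g


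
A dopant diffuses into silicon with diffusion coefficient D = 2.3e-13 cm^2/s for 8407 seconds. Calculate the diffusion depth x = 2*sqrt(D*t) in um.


Step 1: Compute D*t = 2.3e-13 * 8407 = 1.93361e-09 cm^2
Step 2: sqrt(D*t) = 4.3973e-05 cm
Step 3: x = 2 * 4.3973e-05 cm = 8.7946e-05 cm
Step 4: Convert to um (1 cm = 1e4 um): x = 0.879 um


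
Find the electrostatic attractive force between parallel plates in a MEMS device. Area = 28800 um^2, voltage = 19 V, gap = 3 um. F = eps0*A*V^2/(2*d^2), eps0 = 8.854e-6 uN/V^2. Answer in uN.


Step 1: Identify parameters.
eps0 = 8.854e-6 uN/V^2, A = 28800 um^2, V = 19 V, d = 3 um
Step 2: Compute V^2 = 19^2 = 361
Step 3: Compute d^2 = 3^2 = 9
Step 4: F = 0.5 * 8.854e-6 * 28800 * 361 / 9
F = 5.114 uN


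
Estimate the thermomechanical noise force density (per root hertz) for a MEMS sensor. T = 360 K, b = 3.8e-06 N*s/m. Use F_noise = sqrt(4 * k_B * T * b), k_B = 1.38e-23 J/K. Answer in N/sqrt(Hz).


Step 1: Compute 4 * k_B * T * b
= 4 * 1.38e-23 * 360 * 3.8e-06
= 7.5514e-26 N^2/Hz
Step 2: F_noise = sqrt(7.5514e-26)
F_noise = 2.75e-13 N/sqrt(Hz)


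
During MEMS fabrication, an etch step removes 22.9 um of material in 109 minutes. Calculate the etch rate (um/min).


Step 1: Etch rate = depth / time
Step 2: rate = 22.9 / 109
rate = 0.21 um/min


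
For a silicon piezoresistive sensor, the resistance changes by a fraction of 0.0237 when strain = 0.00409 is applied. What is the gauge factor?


Step 1: Identify values.
dR/R = 0.0237, strain = 0.00409
Step 2: GF = (dR/R) / strain = 0.0237 / 0.00409
GF = 5.8


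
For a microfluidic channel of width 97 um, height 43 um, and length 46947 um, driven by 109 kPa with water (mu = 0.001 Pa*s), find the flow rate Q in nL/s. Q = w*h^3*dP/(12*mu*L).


Step 1: Convert all dimensions to SI (meters).
w = 97e-6 m, h = 43e-6 m, L = 46947e-6 m, dP = 109e3 Pa
Step 2: Q = w * h^3 * dP / (12 * mu * L)
Q = 97e-6 * (43e-6)^3 * 109e3 / (12 * 0.001 * 46947e-6) = 1.49215696e-09 m^3/s
Step 3: Convert Q from m^3/s to nL/s (1 m^3 = 1e12 nL, so multiply by 1e12).
Q = 1492.157 nL/s


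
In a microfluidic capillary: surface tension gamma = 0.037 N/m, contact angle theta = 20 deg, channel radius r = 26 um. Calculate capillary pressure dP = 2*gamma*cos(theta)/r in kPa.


Step 1: cos(20 deg) = 0.9397
Step 2: Convert r to m: r = 26e-6 m
Step 3: dP = 2 * 0.037 * 0.9397 / 26e-6 = 2674.5 Pa
Step 4: Convert Pa to kPa (divide by 1000).
dP = 2.67 kPa


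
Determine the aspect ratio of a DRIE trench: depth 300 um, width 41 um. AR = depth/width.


Step 1: AR = depth / width
Step 2: AR = 300 / 41
AR = 7.3


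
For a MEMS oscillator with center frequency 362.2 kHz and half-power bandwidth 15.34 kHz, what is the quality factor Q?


Step 1: Q = f0 / bandwidth
Step 2: Q = 362.2 / 15.34
Q = 23.6


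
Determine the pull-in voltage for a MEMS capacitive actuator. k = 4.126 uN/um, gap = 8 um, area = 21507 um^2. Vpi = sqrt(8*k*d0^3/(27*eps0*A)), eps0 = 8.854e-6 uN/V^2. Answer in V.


Step 1: Compute numerator: 8 * k * d0^3 = 8 * 4.126 * 8^3 = 16900.096
Step 2: Compute denominator: 27 * eps0 * A = 27 * 8.854e-6 * 21507 = 5.14142
Step 3: Vpi = sqrt(16900.096 / 5.14142)
Vpi = 57.33 V


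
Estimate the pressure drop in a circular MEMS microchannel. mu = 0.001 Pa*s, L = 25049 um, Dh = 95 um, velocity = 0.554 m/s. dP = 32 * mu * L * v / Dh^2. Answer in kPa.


Step 1: Convert to SI: L = 25049e-6 m, Dh = 95e-6 m
Step 2: dP = 32 * 0.001 * 25049e-6 * 0.554 / (95e-6)^2
Step 3: dP = 49204.28 Pa
Step 4: Convert to kPa: dP = 49.2 kPa


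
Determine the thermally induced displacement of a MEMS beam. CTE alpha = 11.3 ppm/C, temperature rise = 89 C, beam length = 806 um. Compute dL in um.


Step 1: Convert CTE: alpha = 11.3 ppm/C = 11.3e-6 /C
Step 2: dL = 11.3e-6 * 89 * 806
dL = 0.8106 um


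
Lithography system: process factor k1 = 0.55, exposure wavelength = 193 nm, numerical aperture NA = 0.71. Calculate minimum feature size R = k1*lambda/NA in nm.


Step 1: Identify values: k1 = 0.55, lambda = 193 nm, NA = 0.71
Step 2: R = k1 * lambda / NA
R = 0.55 * 193 / 0.71
R = 149.5 nm


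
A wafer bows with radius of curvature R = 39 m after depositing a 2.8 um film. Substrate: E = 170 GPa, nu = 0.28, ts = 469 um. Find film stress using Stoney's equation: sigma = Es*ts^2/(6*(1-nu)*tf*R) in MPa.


Step 1: Compute numerator: Es * ts^2 = 170 * 469^2 = 37393370 (GPa*um^2)
Step 2: Compute denominator (R in um): 6*(1-nu)*tf*R = 6*0.72*2.8*39e6 = 471744000.0 (um^2)
Step 3: sigma (GPa) = 37393370 / 471744000.0 = 7.9266e-02 GPa
Step 4: Convert to MPa (x1000): sigma = 79.3 MPa


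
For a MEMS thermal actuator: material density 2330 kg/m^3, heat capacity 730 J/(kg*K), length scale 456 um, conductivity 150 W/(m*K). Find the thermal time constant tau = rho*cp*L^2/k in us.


Step 1: Convert L to m: L = 456e-6 m
Step 2: L^2 = (456e-6)^2 = 2.07936e-07 m^2
Step 3: tau = 2330 * 730 * 2.07936e-07 / 150 = 2.35785562e-03 s
Step 4: Convert to microseconds (multiply by 1e6).
tau = 2357.856 us


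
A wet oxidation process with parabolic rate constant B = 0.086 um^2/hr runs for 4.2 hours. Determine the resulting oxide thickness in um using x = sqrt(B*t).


Step 1: Compute B*t = 0.086 * 4.2 = 0.3612
Step 2: x = sqrt(0.3612)
x = 0.601 um


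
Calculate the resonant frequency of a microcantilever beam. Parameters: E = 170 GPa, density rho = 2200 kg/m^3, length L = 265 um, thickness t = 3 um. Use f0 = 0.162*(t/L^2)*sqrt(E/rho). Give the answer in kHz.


Step 1: Convert units to SI.
t_SI = 3e-6 m, L_SI = 265e-6 m
Step 2: Calculate sqrt(E/rho).
sqrt(170e9 / 2200) = 8790.49 m/s
Step 3: Compute f0.
f0 = 0.162 * 3e-6 / (265e-6)^2 * 8790.49 = 60835.6 Hz = 60.84 kHz


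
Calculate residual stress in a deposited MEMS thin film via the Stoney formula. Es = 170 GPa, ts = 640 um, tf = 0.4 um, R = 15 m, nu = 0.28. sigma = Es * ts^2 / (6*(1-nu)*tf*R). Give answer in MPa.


Step 1: Compute numerator: Es * ts^2 = 170 * 640^2 = 69632000 (GPa*um^2)
Step 2: Compute denominator (R in um): 6*(1-nu)*tf*R = 6*0.72*0.4*15e6 = 25920000.0 (um^2)
Step 3: sigma (GPa) = 69632000 / 25920000.0 = 2.68642e+00 GPa
Step 4: Convert to MPa (x1000): sigma = 2686.4 MPa


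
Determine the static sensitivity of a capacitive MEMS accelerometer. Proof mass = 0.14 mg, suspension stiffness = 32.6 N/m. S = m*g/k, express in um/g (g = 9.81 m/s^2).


Step 1: Convert mass: m = 0.14 mg = 1.40e-07 kg
Step 2: S = m * g / k = 1.40e-07 * 9.81 / 32.6
Step 3: S = 4.21e-08 m/g
Step 4: Convert to um/g: S = 0.042 um/g


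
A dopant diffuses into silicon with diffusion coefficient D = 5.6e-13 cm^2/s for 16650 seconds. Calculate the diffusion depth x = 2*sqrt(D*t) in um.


Step 1: Compute D*t = 5.6e-13 * 16650 = 9.324e-09 cm^2
Step 2: sqrt(D*t) = 9.65609e-05 cm
Step 3: x = 2 * 9.65609e-05 cm = 1.931218e-04 cm
Step 4: Convert to um (1 cm = 1e4 um): x = 1.931 um


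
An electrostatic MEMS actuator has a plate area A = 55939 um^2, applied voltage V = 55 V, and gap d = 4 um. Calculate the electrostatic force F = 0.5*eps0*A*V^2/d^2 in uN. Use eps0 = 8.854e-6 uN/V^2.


Step 1: Identify parameters.
eps0 = 8.854e-6 uN/V^2, A = 55939 um^2, V = 55 V, d = 4 um
Step 2: Compute V^2 = 55^2 = 3025
Step 3: Compute d^2 = 4^2 = 16
Step 4: F = 0.5 * 8.854e-6 * 55939 * 3025 / 16
F = 46.82 uN


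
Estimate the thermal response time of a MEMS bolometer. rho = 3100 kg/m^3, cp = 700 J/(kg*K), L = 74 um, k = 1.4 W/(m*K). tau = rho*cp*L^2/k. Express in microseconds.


Step 1: Convert L to m: L = 74e-6 m
Step 2: L^2 = (74e-6)^2 = 5.476e-09 m^2
Step 3: tau = 3100 * 700 * 5.476e-09 / 1.4 = 8.4878e-03 s
Step 4: Convert to microseconds (multiply by 1e6).
tau = 8487.8 us


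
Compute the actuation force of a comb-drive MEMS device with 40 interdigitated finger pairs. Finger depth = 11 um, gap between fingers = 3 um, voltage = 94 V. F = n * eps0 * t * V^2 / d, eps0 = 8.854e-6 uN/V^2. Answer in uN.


Step 1: Parameters: n=40, eps0=8.854e-6 uN/V^2, t=11 um, V=94 V, d=3 um
Step 2: V^2 = 8836
Step 3: F = 40 * 8.854e-6 * 11 * 8836 / 3
F = 11.474 uN


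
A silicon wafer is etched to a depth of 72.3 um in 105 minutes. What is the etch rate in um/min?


Step 1: Etch rate = depth / time
Step 2: rate = 72.3 / 105
rate = 0.689 um/min


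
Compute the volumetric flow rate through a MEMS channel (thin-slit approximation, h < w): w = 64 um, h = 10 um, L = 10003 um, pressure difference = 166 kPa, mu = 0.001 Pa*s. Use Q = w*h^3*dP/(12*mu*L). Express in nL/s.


Step 1: Convert all dimensions to SI (meters).
w = 64e-6 m, h = 10e-6 m, L = 10003e-6 m, dP = 166e3 Pa
Step 2: Q = w * h^3 * dP / (12 * mu * L)
Q = 64e-6 * (10e-6)^3 * 166e3 / (12 * 0.001 * 10003e-6) = 8.850678e-11 m^3/s
Step 3: Convert Q from m^3/s to nL/s (1 m^3 = 1e12 nL, so multiply by 1e12).
Q = 88.507 nL/s


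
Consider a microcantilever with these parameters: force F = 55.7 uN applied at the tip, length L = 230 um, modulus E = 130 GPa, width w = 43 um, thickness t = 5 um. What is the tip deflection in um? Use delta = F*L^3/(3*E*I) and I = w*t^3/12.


Step 1: Calculate the second moment of area.
I = w * t^3 / 12 = 43 * 5^3 / 12 = 447.9167 um^4
Step 2: Convert E to consistent units (1 GPa = 1000 uN/um^2).
E = 130 GPa = 130000 uN/um^2
Step 3: Calculate tip deflection.
delta = F * L^3 / (3 * E * I)
delta = 55.7 * 230^3 / (3 * 130000 * 447.9167)
delta = 3.8795 um


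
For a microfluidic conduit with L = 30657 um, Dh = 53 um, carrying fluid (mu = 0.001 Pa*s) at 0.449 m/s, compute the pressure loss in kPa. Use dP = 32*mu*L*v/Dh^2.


Step 1: Convert to SI: L = 30657e-6 m, Dh = 53e-6 m
Step 2: dP = 32 * 0.001 * 30657e-6 * 0.449 / (53e-6)^2
Step 3: dP = 156810.17 Pa
Step 4: Convert to kPa: dP = 156.81 kPa


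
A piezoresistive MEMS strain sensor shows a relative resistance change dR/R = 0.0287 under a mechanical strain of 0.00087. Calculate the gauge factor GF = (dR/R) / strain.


Step 1: Identify values.
dR/R = 0.0287, strain = 0.00087
Step 2: GF = (dR/R) / strain = 0.0287 / 0.00087
GF = 33.0


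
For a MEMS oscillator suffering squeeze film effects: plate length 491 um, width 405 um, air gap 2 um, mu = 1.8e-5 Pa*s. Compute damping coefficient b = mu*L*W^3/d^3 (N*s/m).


Step 1: Convert to SI.
L = 491e-6 m, W = 405e-6 m, d = 2e-6 m
Step 2: W^3 = (405e-6)^3 = 6.64e-11 m^3
Step 3: d^3 = (2e-6)^3 = 8.00e-18 m^3
Step 4: b = 1.8e-5 * 491e-6 * 6.64e-11 / 8.00e-18
b = 7.34e-02 N*s/m


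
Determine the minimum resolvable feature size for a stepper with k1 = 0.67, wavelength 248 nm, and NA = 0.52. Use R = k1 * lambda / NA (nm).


Step 1: Identify values: k1 = 0.67, lambda = 248 nm, NA = 0.52
Step 2: R = k1 * lambda / NA
R = 0.67 * 248 / 0.52
R = 319.5 nm


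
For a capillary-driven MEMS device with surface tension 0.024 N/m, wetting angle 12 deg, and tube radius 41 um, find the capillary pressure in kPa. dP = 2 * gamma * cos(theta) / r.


Step 1: cos(12 deg) = 0.9781
Step 2: Convert r to m: r = 41e-6 m
Step 3: dP = 2 * 0.024 * 0.9781 / 41e-6 = 1145.1 Pa
Step 4: Convert Pa to kPa (divide by 1000).
dP = 1.15 kPa


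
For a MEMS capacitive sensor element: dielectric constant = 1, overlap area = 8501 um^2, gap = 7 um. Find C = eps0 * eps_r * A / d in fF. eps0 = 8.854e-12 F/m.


Step 1: Convert area to m^2: A = 8501e-12 m^2
Step 2: Convert gap to m: d = 7e-6 m
Step 3: C = eps0 * eps_r * A / d
C = 8.854e-12 * 1 * 8501e-12 / 7e-6
Step 4: Convert to fF (multiply by 1e15).
C = 10.75 fF


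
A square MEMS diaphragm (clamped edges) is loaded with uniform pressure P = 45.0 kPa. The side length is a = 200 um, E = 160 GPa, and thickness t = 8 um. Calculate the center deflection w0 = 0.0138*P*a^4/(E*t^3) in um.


Step 1: Convert pressure to compatible units (E is in GPa, so P in GPa).
P = 45.0 kPa = 45.0e-6 GPa
Step 2: Compute numerator: 0.0138 * P * a^4.
a^4 = 200^4 = 1600000000
numerator = 0.0138 * 45.0e-6 * 1600000000 = 9.936e+02
Step 3: Compute denominator: E * t^3 = 160 * 8^3 = 81920
Step 4: w0 = numerator / denominator = 9.936e+02 / 81920 = 0.0121 um


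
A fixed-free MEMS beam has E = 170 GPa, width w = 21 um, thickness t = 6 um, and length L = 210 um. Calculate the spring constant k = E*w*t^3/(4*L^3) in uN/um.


Step 1: Convert E to consistent units (1 GPa = 1000 uN/um^2).
E = 170 GPa = 170000 uN/um^2
Step 2: Compute t^3 = 6^3 = 216
Step 3: Compute L^3 = 210^3 = 9261000
Step 4: k = 170000 * 21 * 216 / (4 * 9261000)
k = 20.8163 uN/um


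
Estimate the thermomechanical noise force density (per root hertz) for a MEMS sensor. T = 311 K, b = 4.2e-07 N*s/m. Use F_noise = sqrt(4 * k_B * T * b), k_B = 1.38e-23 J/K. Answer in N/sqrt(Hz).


Step 1: Compute 4 * k_B * T * b
= 4 * 1.38e-23 * 311 * 4.2e-07
= 7.2102e-27 N^2/Hz
Step 2: F_noise = sqrt(7.2102e-27)
F_noise = 8.49e-14 N/sqrt(Hz)


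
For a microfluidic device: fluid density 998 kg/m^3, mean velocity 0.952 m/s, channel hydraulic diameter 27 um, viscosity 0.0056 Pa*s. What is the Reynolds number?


Step 1: Convert Dh to meters: Dh = 27e-6 m
Step 2: Re = rho * v * Dh / mu
Re = 998 * 0.952 * 27e-6 / 0.0056
Re = 4.581


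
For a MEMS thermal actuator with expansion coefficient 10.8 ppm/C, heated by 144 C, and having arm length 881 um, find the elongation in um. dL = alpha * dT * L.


Step 1: Convert CTE: alpha = 10.8 ppm/C = 10.8e-6 /C
Step 2: dL = 10.8e-6 * 144 * 881
dL = 1.3701 um


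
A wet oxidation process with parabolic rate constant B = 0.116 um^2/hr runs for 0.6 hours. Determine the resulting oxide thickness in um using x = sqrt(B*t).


Step 1: Compute B*t = 0.116 * 0.6 = 0.0696
Step 2: x = sqrt(0.0696)
x = 0.264 um


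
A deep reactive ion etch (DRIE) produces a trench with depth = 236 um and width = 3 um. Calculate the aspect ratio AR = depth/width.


Step 1: AR = depth / width
Step 2: AR = 236 / 3
AR = 78.7


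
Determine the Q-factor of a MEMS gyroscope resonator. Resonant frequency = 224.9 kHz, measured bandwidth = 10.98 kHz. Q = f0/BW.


Step 1: Q = f0 / bandwidth
Step 2: Q = 224.9 / 10.98
Q = 20.5


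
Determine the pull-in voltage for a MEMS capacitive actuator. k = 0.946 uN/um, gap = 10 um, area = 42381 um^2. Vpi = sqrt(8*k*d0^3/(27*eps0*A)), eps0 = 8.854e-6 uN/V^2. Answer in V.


Step 1: Compute numerator: 8 * k * d0^3 = 8 * 0.946 * 10^3 = 7568.0
Step 2: Compute denominator: 27 * eps0 * A = 27 * 8.854e-6 * 42381 = 10.131517
Step 3: Vpi = sqrt(7568.0 / 10.131517)
Vpi = 27.33 V


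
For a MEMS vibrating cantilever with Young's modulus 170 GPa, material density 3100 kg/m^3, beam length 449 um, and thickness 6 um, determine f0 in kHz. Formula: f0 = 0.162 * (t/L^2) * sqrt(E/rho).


Step 1: Convert units to SI.
t_SI = 6e-6 m, L_SI = 449e-6 m
Step 2: Calculate sqrt(E/rho).
sqrt(170e9 / 3100) = 7405.32 m/s
Step 3: Compute f0.
f0 = 0.162 * 6e-6 / (449e-6)^2 * 7405.32 = 35704.0 Hz = 35.7 kHz


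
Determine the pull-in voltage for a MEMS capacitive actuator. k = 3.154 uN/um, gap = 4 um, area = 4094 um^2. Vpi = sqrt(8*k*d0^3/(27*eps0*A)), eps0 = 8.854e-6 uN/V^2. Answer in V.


Step 1: Compute numerator: 8 * k * d0^3 = 8 * 3.154 * 4^3 = 1614.848
Step 2: Compute denominator: 27 * eps0 * A = 27 * 8.854e-6 * 4094 = 0.978703
Step 3: Vpi = sqrt(1614.848 / 0.978703)
Vpi = 40.62 V


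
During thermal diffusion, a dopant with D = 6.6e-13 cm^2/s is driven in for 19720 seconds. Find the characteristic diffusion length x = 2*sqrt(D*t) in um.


Step 1: Compute D*t = 6.6e-13 * 19720 = 1.30152e-08 cm^2
Step 2: sqrt(D*t) = 1.14084e-04 cm
Step 3: x = 2 * 1.14084e-04 cm = 2.28168e-04 cm
Step 4: Convert to um (1 cm = 1e4 um): x = 2.282 um


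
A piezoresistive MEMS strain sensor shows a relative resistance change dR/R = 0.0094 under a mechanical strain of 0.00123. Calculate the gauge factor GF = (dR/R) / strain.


Step 1: Identify values.
dR/R = 0.0094, strain = 0.00123
Step 2: GF = (dR/R) / strain = 0.0094 / 0.00123
GF = 7.6


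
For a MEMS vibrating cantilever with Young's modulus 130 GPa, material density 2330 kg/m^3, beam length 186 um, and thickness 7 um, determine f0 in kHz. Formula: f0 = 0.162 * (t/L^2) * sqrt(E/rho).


Step 1: Convert units to SI.
t_SI = 7e-6 m, L_SI = 186e-6 m
Step 2: Calculate sqrt(E/rho).
sqrt(130e9 / 2330) = 7469.54 m/s
Step 3: Compute f0.
f0 = 0.162 * 7e-6 / (186e-6)^2 * 7469.54 = 244839.2 Hz = 244.84 kHz


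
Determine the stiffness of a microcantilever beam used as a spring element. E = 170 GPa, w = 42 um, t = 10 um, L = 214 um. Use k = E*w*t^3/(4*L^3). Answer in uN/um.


Step 1: Convert E to consistent units (1 GPa = 1000 uN/um^2).
E = 170 GPa = 170000 uN/um^2
Step 2: Compute t^3 = 10^3 = 1000
Step 3: Compute L^3 = 214^3 = 9800344
Step 4: k = 170000 * 42 * 1000 / (4 * 9800344)
k = 182.1365 uN/um


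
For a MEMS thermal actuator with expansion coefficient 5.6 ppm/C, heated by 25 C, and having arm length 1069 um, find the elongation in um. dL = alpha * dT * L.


Step 1: Convert CTE: alpha = 5.6 ppm/C = 5.6e-6 /C
Step 2: dL = 5.6e-6 * 25 * 1069
dL = 0.1497 um


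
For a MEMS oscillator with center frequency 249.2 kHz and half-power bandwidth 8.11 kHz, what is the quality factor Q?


Step 1: Q = f0 / bandwidth
Step 2: Q = 249.2 / 8.11
Q = 30.7


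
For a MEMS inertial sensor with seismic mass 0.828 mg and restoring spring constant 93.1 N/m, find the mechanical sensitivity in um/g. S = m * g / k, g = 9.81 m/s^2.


Step 1: Convert mass: m = 0.828 mg = 8.28e-07 kg
Step 2: S = m * g / k = 8.28e-07 * 9.81 / 93.1
Step 3: S = 8.72e-08 m/g
Step 4: Convert to um/g: S = 0.087 um/g


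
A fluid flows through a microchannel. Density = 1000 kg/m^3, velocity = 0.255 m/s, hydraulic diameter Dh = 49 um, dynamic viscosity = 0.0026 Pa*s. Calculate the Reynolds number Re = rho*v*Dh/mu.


Step 1: Convert Dh to meters: Dh = 49e-6 m
Step 2: Re = rho * v * Dh / mu
Re = 1000 * 0.255 * 49e-6 / 0.0026
Re = 4.806


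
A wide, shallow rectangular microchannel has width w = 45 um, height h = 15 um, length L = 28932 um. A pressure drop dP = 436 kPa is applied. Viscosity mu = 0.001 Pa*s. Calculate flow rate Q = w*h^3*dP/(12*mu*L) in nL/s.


Step 1: Convert all dimensions to SI (meters).
w = 45e-6 m, h = 15e-6 m, L = 28932e-6 m, dP = 436e3 Pa
Step 2: Q = w * h^3 * dP / (12 * mu * L)
Q = 45e-6 * (15e-6)^3 * 436e3 / (12 * 0.001 * 28932e-6) = 1.907274e-10 m^3/s
Step 3: Convert Q from m^3/s to nL/s (1 m^3 = 1e12 nL, so multiply by 1e12).
Q = 190.727 nL/s


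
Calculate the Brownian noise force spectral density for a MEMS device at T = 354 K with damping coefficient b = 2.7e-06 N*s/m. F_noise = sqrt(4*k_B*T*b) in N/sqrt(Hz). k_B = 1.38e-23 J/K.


Step 1: Compute 4 * k_B * T * b
= 4 * 1.38e-23 * 354 * 2.7e-06
= 5.2760e-26 N^2/Hz
Step 2: F_noise = sqrt(5.2760e-26)
F_noise = 2.30e-13 N/sqrt(Hz)


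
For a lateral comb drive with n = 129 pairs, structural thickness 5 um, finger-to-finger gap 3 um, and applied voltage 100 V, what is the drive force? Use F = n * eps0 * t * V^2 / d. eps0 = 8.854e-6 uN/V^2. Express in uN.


Step 1: Parameters: n=129, eps0=8.854e-6 uN/V^2, t=5 um, V=100 V, d=3 um
Step 2: V^2 = 10000
Step 3: F = 129 * 8.854e-6 * 5 * 10000 / 3
F = 19.036 uN


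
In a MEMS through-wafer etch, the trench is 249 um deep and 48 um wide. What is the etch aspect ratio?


Step 1: AR = depth / width
Step 2: AR = 249 / 48
AR = 5.2


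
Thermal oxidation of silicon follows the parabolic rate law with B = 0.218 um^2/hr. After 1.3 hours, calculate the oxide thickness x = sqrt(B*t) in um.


Step 1: Compute B*t = 0.218 * 1.3 = 0.2834
Step 2: x = sqrt(0.2834)
x = 0.532 um


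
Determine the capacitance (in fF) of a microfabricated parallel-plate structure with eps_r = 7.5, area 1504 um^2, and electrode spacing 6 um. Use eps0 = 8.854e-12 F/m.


Step 1: Convert area to m^2: A = 1504e-12 m^2
Step 2: Convert gap to m: d = 6e-6 m
Step 3: C = eps0 * eps_r * A / d
C = 8.854e-12 * 7.5 * 1504e-12 / 6e-6
Step 4: Convert to fF (multiply by 1e15).
C = 16.65 fF


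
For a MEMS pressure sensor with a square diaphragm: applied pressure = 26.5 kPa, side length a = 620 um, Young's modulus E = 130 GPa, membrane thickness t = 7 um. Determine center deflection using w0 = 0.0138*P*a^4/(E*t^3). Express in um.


Step 1: Convert pressure to compatible units (E is in GPa, so P in GPa).
P = 26.5 kPa = 26.5e-6 GPa
Step 2: Compute numerator: 0.0138 * P * a^4.
a^4 = 620^4 = 147763360000
numerator = 0.0138 * 26.5e-6 * 147763360000 = 5.403706e+04
Step 3: Compute denominator: E * t^3 = 130 * 7^3 = 44590
Step 4: w0 = numerator / denominator = 5.403706e+04 / 44590 = 1.2119 um


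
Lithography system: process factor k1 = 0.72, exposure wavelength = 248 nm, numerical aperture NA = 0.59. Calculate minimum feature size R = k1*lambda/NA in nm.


Step 1: Identify values: k1 = 0.72, lambda = 248 nm, NA = 0.59
Step 2: R = k1 * lambda / NA
R = 0.72 * 248 / 0.59
R = 302.6 nm


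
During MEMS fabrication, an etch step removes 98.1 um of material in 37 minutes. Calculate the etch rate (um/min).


Step 1: Etch rate = depth / time
Step 2: rate = 98.1 / 37
rate = 2.651 um/min


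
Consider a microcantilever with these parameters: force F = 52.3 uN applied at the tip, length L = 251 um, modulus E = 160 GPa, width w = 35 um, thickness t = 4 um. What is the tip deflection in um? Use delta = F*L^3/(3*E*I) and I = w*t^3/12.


Step 1: Calculate the second moment of area.
I = w * t^3 / 12 = 35 * 4^3 / 12 = 186.6667 um^4
Step 2: Convert E to consistent units (1 GPa = 1000 uN/um^2).
E = 160 GPa = 160000 uN/um^2
Step 3: Calculate tip deflection.
delta = F * L^3 / (3 * E * I)
delta = 52.3 * 251^3 / (3 * 160000 * 186.6667)
delta = 9.2303 um


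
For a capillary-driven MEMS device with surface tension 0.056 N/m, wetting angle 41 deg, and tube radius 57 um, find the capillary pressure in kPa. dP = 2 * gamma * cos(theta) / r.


Step 1: cos(41 deg) = 0.7547
Step 2: Convert r to m: r = 57e-6 m
Step 3: dP = 2 * 0.056 * 0.7547 / 57e-6 = 1482.9 Pa
Step 4: Convert Pa to kPa (divide by 1000).
dP = 1.48 kPa


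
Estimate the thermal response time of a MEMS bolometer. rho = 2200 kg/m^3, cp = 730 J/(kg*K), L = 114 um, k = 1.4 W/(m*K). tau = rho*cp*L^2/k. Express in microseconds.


Step 1: Convert L to m: L = 114e-6 m
Step 2: L^2 = (114e-6)^2 = 1.2996e-08 m^2
Step 3: tau = 2200 * 730 * 1.2996e-08 / 1.4 = 1.490826857e-02 s
Step 4: Convert to microseconds (multiply by 1e6).
tau = 14908.269 us


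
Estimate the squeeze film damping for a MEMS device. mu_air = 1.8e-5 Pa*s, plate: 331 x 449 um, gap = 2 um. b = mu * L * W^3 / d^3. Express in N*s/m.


Step 1: Convert to SI.
L = 331e-6 m, W = 449e-6 m, d = 2e-6 m
Step 2: W^3 = (449e-6)^3 = 9.05e-11 m^3
Step 3: d^3 = (2e-6)^3 = 8.00e-18 m^3
Step 4: b = 1.8e-5 * 331e-6 * 9.05e-11 / 8.00e-18
b = 6.74e-02 N*s/m


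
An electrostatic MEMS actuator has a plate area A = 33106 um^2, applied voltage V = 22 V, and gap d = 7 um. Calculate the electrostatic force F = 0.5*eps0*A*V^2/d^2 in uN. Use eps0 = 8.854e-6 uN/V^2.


Step 1: Identify parameters.
eps0 = 8.854e-6 uN/V^2, A = 33106 um^2, V = 22 V, d = 7 um
Step 2: Compute V^2 = 22^2 = 484
Step 3: Compute d^2 = 7^2 = 49
Step 4: F = 0.5 * 8.854e-6 * 33106 * 484 / 49
F = 1.448 uN


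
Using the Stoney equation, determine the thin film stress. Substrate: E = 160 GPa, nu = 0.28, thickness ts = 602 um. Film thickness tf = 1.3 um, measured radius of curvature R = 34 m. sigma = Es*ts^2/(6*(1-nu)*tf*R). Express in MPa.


Step 1: Compute numerator: Es * ts^2 = 160 * 602^2 = 57984640 (GPa*um^2)
Step 2: Compute denominator (R in um): 6*(1-nu)*tf*R = 6*0.72*1.3*34e6 = 190944000.0 (um^2)
Step 3: sigma (GPa) = 57984640 / 190944000.0 = 3.03674e-01 GPa
Step 4: Convert to MPa (x1000): sigma = 303.7 MPa


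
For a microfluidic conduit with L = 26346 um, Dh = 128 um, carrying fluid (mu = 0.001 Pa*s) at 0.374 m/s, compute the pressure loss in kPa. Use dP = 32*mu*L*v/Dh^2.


Step 1: Convert to SI: L = 26346e-6 m, Dh = 128e-6 m
Step 2: dP = 32 * 0.001 * 26346e-6 * 0.374 / (128e-6)^2
Step 3: dP = 19244.93 Pa
Step 4: Convert to kPa: dP = 19.24 kPa


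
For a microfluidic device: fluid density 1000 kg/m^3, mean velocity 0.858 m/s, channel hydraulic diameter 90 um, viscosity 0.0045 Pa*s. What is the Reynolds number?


Step 1: Convert Dh to meters: Dh = 90e-6 m
Step 2: Re = rho * v * Dh / mu
Re = 1000 * 0.858 * 90e-6 / 0.0045
Re = 17.16


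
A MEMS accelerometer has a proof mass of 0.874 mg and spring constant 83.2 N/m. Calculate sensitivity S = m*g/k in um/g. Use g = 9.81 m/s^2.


Step 1: Convert mass: m = 0.874 mg = 8.74e-07 kg
Step 2: S = m * g / k = 8.74e-07 * 9.81 / 83.2
Step 3: S = 1.03e-07 m/g
Step 4: Convert to um/g: S = 0.103 um/g


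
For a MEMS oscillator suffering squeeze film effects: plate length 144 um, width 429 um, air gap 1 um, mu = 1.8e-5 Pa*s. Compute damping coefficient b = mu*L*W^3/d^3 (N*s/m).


Step 1: Convert to SI.
L = 144e-6 m, W = 429e-6 m, d = 1e-6 m
Step 2: W^3 = (429e-6)^3 = 7.90e-11 m^3
Step 3: d^3 = (1e-6)^3 = 1.00e-18 m^3
Step 4: b = 1.8e-5 * 144e-6 * 7.90e-11 / 1.00e-18
b = 2.05e-01 N*s/m


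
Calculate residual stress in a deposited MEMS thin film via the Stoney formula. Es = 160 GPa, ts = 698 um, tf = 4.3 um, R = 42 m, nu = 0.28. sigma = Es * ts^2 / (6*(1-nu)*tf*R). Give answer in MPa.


Step 1: Compute numerator: Es * ts^2 = 160 * 698^2 = 77952640 (GPa*um^2)
Step 2: Compute denominator (R in um): 6*(1-nu)*tf*R = 6*0.72*4.3*42e6 = 780192000.0 (um^2)
Step 3: sigma (GPa) = 77952640 / 780192000.0 = 9.9915e-02 GPa
Step 4: Convert to MPa (x1000): sigma = 99.9 MPa


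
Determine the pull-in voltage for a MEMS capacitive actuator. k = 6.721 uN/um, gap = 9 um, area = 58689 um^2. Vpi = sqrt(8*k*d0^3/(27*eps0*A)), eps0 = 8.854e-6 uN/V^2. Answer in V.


Step 1: Compute numerator: 8 * k * d0^3 = 8 * 6.721 * 9^3 = 39196.872
Step 2: Compute denominator: 27 * eps0 * A = 27 * 8.854e-6 * 58689 = 14.030075
Step 3: Vpi = sqrt(39196.872 / 14.030075)
Vpi = 52.86 V


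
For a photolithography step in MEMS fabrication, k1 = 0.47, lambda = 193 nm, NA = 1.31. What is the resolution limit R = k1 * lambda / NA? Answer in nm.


Step 1: Identify values: k1 = 0.47, lambda = 193 nm, NA = 1.31
Step 2: R = k1 * lambda / NA
R = 0.47 * 193 / 1.31
R = 69.2 nm


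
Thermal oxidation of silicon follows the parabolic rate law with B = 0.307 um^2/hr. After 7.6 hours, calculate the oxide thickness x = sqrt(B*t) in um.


Step 1: Compute B*t = 0.307 * 7.6 = 2.3332
Step 2: x = sqrt(2.3332)
x = 1.527 um


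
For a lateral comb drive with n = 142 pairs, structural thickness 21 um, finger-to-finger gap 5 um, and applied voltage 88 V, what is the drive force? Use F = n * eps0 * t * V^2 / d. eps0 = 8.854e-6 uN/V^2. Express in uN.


Step 1: Parameters: n=142, eps0=8.854e-6 uN/V^2, t=21 um, V=88 V, d=5 um
Step 2: V^2 = 7744
Step 3: F = 142 * 8.854e-6 * 21 * 7744 / 5
F = 40.892 uN


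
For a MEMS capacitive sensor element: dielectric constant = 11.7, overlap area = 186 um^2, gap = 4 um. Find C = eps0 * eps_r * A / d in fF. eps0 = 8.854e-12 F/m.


Step 1: Convert area to m^2: A = 186e-12 m^2
Step 2: Convert gap to m: d = 4e-6 m
Step 3: C = eps0 * eps_r * A / d
C = 8.854e-12 * 11.7 * 186e-12 / 4e-6
Step 4: Convert to fF (multiply by 1e15).
C = 4.82 fF


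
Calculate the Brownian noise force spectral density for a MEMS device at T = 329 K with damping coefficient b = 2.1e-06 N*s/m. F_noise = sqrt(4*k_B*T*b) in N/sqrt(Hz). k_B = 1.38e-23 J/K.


Step 1: Compute 4 * k_B * T * b
= 4 * 1.38e-23 * 329 * 2.1e-06
= 3.8138e-26 N^2/Hz
Step 2: F_noise = sqrt(3.8138e-26)
F_noise = 1.95e-13 N/sqrt(Hz)


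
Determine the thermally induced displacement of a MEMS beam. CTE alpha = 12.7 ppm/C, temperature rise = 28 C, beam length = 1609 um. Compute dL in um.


Step 1: Convert CTE: alpha = 12.7 ppm/C = 12.7e-6 /C
Step 2: dL = 12.7e-6 * 28 * 1609
dL = 0.5722 um


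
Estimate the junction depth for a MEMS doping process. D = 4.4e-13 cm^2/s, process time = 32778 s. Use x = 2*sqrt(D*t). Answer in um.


Step 1: Compute D*t = 4.4e-13 * 32778 = 1.442232e-08 cm^2
Step 2: sqrt(D*t) = 1.20093e-04 cm
Step 3: x = 2 * 1.20093e-04 cm = 2.40186e-04 cm
Step 4: Convert to um (1 cm = 1e4 um): x = 2.402 um


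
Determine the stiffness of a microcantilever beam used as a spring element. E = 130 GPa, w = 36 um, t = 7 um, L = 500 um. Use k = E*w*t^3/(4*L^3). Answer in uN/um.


Step 1: Convert E to consistent units (1 GPa = 1000 uN/um^2).
E = 130 GPa = 130000 uN/um^2
Step 2: Compute t^3 = 7^3 = 343
Step 3: Compute L^3 = 500^3 = 125000000
Step 4: k = 130000 * 36 * 343 / (4 * 125000000)
k = 3.2105 uN/um


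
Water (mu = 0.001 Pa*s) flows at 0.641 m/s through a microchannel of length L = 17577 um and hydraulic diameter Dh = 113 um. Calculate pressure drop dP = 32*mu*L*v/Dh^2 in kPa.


Step 1: Convert to SI: L = 17577e-6 m, Dh = 113e-6 m
Step 2: dP = 32 * 0.001 * 17577e-6 * 0.641 / (113e-6)^2
Step 3: dP = 28235.53 Pa
Step 4: Convert to kPa: dP = 28.24 kPa
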